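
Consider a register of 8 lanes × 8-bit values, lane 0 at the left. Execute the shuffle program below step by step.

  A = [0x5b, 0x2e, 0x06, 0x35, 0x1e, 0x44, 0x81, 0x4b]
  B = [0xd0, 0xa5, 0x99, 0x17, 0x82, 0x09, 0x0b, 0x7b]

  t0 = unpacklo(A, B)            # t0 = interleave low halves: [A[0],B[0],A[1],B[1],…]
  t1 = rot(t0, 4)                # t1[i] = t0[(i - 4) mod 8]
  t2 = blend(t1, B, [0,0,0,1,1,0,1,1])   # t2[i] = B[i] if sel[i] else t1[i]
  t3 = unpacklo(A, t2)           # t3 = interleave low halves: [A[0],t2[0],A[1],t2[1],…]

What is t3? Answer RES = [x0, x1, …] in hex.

RES = [0x5b, 0x06, 0x2e, 0x99, 0x06, 0x35, 0x35, 0x17]

t0 = [0x5b, 0xd0, 0x2e, 0xa5, 0x06, 0x99, 0x35, 0x17]
t1 = [0x06, 0x99, 0x35, 0x17, 0x5b, 0xd0, 0x2e, 0xa5]
t2 = [0x06, 0x99, 0x35, 0x17, 0x82, 0xd0, 0x0b, 0x7b]
t3 = [0x5b, 0x06, 0x2e, 0x99, 0x06, 0x35, 0x35, 0x17]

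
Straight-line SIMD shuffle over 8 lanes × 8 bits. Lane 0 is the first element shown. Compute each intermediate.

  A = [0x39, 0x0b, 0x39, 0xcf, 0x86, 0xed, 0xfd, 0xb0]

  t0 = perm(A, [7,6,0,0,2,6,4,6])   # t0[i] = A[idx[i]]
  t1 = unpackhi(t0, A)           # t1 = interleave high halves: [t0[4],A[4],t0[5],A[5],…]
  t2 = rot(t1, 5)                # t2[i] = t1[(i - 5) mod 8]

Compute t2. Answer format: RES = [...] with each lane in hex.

RES = [0xed, 0x86, 0xfd, 0xfd, 0xb0, 0x39, 0x86, 0xfd]

  t0: b0 fd 39 39 39 fd 86 fd
  t1: 39 86 fd ed 86 fd fd b0
  t2: ed 86 fd fd b0 39 86 fd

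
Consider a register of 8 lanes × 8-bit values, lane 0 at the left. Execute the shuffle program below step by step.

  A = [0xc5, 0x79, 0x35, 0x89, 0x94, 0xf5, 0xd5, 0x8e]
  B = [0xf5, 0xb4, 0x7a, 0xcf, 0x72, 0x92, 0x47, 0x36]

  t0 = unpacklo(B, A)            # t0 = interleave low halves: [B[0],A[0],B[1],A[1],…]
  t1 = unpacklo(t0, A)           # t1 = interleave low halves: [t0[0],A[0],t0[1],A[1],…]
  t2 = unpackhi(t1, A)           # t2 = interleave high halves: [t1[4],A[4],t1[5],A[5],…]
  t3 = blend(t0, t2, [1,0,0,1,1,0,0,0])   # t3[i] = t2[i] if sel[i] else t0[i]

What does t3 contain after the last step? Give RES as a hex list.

  t0: f5 c5 b4 79 7a 35 cf 89
  t1: f5 c5 c5 79 b4 35 79 89
  t2: b4 94 35 f5 79 d5 89 8e
  t3: b4 c5 b4 f5 79 35 cf 89

RES = [0xb4, 0xc5, 0xb4, 0xf5, 0x79, 0x35, 0xcf, 0x89]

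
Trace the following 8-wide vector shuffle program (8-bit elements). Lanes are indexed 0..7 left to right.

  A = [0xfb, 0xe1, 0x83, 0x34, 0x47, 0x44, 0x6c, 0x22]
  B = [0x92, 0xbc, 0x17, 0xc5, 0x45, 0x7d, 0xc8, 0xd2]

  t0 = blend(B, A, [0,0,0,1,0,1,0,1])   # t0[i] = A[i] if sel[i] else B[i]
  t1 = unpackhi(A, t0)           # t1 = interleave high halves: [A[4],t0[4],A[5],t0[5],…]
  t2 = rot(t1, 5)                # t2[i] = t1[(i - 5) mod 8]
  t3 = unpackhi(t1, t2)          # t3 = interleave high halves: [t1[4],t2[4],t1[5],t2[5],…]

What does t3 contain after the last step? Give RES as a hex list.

t0 = [0x92, 0xbc, 0x17, 0x34, 0x45, 0x44, 0xc8, 0x22]
t1 = [0x47, 0x45, 0x44, 0x44, 0x6c, 0xc8, 0x22, 0x22]
t2 = [0x44, 0x6c, 0xc8, 0x22, 0x22, 0x47, 0x45, 0x44]
t3 = [0x6c, 0x22, 0xc8, 0x47, 0x22, 0x45, 0x22, 0x44]

RES = [0x6c, 0x22, 0xc8, 0x47, 0x22, 0x45, 0x22, 0x44]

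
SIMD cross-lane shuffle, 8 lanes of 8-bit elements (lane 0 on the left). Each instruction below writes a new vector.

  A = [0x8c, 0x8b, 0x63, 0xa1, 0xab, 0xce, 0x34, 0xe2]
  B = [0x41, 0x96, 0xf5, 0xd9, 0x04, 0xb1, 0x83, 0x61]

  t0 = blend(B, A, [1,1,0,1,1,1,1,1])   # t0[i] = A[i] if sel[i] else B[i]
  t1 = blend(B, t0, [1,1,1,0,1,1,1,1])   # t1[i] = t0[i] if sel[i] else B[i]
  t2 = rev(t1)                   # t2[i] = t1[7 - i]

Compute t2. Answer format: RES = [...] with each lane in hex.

RES = [0xe2, 0x34, 0xce, 0xab, 0xd9, 0xf5, 0x8b, 0x8c]

t0 = [0x8c, 0x8b, 0xf5, 0xa1, 0xab, 0xce, 0x34, 0xe2]
t1 = [0x8c, 0x8b, 0xf5, 0xd9, 0xab, 0xce, 0x34, 0xe2]
t2 = [0xe2, 0x34, 0xce, 0xab, 0xd9, 0xf5, 0x8b, 0x8c]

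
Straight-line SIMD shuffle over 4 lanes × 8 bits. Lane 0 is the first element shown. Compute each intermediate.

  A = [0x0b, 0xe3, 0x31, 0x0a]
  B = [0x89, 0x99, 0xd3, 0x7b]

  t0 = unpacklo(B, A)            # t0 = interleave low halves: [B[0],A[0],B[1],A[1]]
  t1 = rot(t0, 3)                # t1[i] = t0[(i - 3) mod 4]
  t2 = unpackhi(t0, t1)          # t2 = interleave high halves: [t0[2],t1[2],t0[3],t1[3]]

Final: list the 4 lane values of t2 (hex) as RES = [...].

RES = [0x99, 0xe3, 0xe3, 0x89]

t0 = [0x89, 0x0b, 0x99, 0xe3]
t1 = [0x0b, 0x99, 0xe3, 0x89]
t2 = [0x99, 0xe3, 0xe3, 0x89]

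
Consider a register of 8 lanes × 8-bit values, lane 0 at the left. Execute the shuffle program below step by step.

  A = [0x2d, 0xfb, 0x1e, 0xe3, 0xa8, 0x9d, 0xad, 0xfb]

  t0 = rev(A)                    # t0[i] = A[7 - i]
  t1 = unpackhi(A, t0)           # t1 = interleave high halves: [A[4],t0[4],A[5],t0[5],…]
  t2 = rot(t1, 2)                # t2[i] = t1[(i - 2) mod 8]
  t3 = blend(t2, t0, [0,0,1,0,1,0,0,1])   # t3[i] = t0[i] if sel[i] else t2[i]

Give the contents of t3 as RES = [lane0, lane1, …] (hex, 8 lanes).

RES = [0xfb, 0x2d, 0x9d, 0xe3, 0xe3, 0x1e, 0xad, 0x2d]

t0 = [0xfb, 0xad, 0x9d, 0xa8, 0xe3, 0x1e, 0xfb, 0x2d]
t1 = [0xa8, 0xe3, 0x9d, 0x1e, 0xad, 0xfb, 0xfb, 0x2d]
t2 = [0xfb, 0x2d, 0xa8, 0xe3, 0x9d, 0x1e, 0xad, 0xfb]
t3 = [0xfb, 0x2d, 0x9d, 0xe3, 0xe3, 0x1e, 0xad, 0x2d]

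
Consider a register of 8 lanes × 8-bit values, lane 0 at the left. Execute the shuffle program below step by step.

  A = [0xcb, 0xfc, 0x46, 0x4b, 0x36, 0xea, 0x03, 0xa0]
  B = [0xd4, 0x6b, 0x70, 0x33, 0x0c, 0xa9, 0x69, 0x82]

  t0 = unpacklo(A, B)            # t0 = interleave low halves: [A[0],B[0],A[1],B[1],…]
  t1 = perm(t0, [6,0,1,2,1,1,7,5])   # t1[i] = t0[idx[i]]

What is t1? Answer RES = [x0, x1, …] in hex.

t0 = [0xcb, 0xd4, 0xfc, 0x6b, 0x46, 0x70, 0x4b, 0x33]
t1 = [0x4b, 0xcb, 0xd4, 0xfc, 0xd4, 0xd4, 0x33, 0x70]

RES = [0x4b, 0xcb, 0xd4, 0xfc, 0xd4, 0xd4, 0x33, 0x70]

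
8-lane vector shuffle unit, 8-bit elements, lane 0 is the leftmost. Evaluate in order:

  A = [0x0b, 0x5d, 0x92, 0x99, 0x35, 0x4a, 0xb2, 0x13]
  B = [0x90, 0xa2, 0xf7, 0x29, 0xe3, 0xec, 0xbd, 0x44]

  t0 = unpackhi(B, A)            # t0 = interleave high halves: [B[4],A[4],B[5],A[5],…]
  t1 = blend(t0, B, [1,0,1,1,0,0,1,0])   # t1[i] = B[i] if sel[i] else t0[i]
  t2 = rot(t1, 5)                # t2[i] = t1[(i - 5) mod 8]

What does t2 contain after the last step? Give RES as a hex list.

→ t0 |e3|35|ec|4a|bd|b2|44|13|
→ t1 |90|35|f7|29|bd|b2|bd|13|
→ t2 |29|bd|b2|bd|13|90|35|f7|

RES = [ 0x29  0xbd  0xb2  0xbd  0x13  0x90  0x35  0xf7 ]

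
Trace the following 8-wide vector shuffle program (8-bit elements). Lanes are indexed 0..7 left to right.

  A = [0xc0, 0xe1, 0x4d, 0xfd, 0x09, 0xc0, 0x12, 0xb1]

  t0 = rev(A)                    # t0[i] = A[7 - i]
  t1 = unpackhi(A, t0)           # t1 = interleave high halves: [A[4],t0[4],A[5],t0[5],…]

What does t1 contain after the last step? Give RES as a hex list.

→ t0 |b1|12|c0|09|fd|4d|e1|c0|
→ t1 |09|fd|c0|4d|12|e1|b1|c0|

RES = [0x09, 0xfd, 0xc0, 0x4d, 0x12, 0xe1, 0xb1, 0xc0]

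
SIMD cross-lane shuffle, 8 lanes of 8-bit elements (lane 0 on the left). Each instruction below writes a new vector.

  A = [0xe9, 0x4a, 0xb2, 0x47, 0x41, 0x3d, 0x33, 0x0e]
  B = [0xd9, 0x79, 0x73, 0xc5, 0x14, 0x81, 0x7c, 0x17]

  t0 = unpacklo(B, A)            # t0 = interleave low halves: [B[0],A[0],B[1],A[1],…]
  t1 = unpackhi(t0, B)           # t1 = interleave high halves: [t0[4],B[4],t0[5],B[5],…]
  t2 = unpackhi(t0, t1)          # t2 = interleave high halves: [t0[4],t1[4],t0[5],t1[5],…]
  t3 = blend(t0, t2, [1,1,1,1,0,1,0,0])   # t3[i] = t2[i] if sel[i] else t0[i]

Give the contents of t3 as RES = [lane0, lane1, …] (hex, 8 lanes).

RES = [0x73, 0xc5, 0xb2, 0x7c, 0x73, 0x47, 0xc5, 0x47]

→ t0 |d9|e9|79|4a|73|b2|c5|47|
→ t1 |73|14|b2|81|c5|7c|47|17|
→ t2 |73|c5|b2|7c|c5|47|47|17|
→ t3 |73|c5|b2|7c|73|47|c5|47|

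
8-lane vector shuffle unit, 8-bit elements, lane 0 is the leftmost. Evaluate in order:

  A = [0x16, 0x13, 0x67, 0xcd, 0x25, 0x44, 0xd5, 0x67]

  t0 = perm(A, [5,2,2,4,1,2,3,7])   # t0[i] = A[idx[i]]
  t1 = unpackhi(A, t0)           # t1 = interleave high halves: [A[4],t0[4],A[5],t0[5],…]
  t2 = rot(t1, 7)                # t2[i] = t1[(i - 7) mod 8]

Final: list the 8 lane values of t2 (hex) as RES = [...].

  t0: 44 67 67 25 13 67 cd 67
  t1: 25 13 44 67 d5 cd 67 67
  t2: 13 44 67 d5 cd 67 67 25

RES = [ 0x13  0x44  0x67  0xd5  0xcd  0x67  0x67  0x25 ]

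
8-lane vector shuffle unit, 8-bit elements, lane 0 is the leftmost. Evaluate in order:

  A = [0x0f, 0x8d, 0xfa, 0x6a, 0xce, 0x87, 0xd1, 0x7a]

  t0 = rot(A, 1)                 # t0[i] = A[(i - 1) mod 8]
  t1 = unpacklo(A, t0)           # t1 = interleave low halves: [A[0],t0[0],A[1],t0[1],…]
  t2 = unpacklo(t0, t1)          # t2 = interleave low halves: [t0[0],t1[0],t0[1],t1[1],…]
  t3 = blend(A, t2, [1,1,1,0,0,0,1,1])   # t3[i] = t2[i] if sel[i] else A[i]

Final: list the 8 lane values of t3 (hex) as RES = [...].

t0 = [0x7a, 0x0f, 0x8d, 0xfa, 0x6a, 0xce, 0x87, 0xd1]
t1 = [0x0f, 0x7a, 0x8d, 0x0f, 0xfa, 0x8d, 0x6a, 0xfa]
t2 = [0x7a, 0x0f, 0x0f, 0x7a, 0x8d, 0x8d, 0xfa, 0x0f]
t3 = [0x7a, 0x0f, 0x0f, 0x6a, 0xce, 0x87, 0xfa, 0x0f]

RES = [0x7a, 0x0f, 0x0f, 0x6a, 0xce, 0x87, 0xfa, 0x0f]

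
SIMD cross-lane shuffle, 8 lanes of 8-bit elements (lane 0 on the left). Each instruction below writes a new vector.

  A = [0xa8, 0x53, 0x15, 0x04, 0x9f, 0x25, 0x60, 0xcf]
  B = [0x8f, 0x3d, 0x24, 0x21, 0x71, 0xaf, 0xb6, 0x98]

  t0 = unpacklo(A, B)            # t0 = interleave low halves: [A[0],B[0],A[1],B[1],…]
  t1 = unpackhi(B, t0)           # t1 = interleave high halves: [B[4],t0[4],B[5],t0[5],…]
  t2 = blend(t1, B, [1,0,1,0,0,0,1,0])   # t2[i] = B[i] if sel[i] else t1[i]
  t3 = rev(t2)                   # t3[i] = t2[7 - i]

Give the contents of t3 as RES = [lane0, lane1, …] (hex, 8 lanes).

  t0: a8 8f 53 3d 15 24 04 21
  t1: 71 15 af 24 b6 04 98 21
  t2: 8f 15 24 24 b6 04 b6 21
  t3: 21 b6 04 b6 24 24 15 8f

RES = [0x21, 0xb6, 0x04, 0xb6, 0x24, 0x24, 0x15, 0x8f]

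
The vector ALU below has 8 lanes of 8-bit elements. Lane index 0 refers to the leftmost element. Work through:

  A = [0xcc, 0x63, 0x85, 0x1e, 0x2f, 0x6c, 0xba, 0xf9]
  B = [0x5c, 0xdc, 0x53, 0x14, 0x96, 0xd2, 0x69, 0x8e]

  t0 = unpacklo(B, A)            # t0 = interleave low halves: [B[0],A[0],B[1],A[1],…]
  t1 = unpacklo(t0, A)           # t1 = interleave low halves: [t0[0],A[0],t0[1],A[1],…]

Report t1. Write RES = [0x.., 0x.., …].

RES = [0x5c, 0xcc, 0xcc, 0x63, 0xdc, 0x85, 0x63, 0x1e]

t0 = [0x5c, 0xcc, 0xdc, 0x63, 0x53, 0x85, 0x14, 0x1e]
t1 = [0x5c, 0xcc, 0xcc, 0x63, 0xdc, 0x85, 0x63, 0x1e]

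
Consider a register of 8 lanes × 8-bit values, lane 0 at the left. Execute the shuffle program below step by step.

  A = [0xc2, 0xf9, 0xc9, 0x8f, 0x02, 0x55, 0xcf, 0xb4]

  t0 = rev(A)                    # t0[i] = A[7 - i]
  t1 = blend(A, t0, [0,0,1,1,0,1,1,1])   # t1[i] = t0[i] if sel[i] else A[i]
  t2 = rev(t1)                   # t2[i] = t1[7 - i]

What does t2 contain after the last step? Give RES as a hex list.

RES = [ 0xc2  0xf9  0xc9  0x02  0x02  0x55  0xf9  0xc2 ]

→ t0 |b4|cf|55|02|8f|c9|f9|c2|
→ t1 |c2|f9|55|02|02|c9|f9|c2|
→ t2 |c2|f9|c9|02|02|55|f9|c2|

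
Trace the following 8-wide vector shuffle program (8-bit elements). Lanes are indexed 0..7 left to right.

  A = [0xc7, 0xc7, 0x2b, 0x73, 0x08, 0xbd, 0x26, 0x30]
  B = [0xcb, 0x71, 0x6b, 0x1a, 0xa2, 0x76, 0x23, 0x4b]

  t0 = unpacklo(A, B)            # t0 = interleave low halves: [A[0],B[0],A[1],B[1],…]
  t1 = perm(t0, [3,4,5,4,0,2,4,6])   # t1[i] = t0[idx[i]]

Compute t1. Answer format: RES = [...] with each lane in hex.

t0 = [0xc7, 0xcb, 0xc7, 0x71, 0x2b, 0x6b, 0x73, 0x1a]
t1 = [0x71, 0x2b, 0x6b, 0x2b, 0xc7, 0xc7, 0x2b, 0x73]

RES = [ 0x71  0x2b  0x6b  0x2b  0xc7  0xc7  0x2b  0x73 ]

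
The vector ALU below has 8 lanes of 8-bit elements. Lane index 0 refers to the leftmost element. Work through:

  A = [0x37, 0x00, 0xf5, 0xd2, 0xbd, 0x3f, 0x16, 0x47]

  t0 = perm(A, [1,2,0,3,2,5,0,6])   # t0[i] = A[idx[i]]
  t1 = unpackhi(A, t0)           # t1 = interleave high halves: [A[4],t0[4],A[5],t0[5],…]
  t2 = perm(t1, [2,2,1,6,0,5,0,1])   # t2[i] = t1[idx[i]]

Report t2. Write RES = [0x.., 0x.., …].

RES = [ 0x3f  0x3f  0xf5  0x47  0xbd  0x37  0xbd  0xf5 ]

→ t0 |00|f5|37|d2|f5|3f|37|16|
→ t1 |bd|f5|3f|3f|16|37|47|16|
→ t2 |3f|3f|f5|47|bd|37|bd|f5|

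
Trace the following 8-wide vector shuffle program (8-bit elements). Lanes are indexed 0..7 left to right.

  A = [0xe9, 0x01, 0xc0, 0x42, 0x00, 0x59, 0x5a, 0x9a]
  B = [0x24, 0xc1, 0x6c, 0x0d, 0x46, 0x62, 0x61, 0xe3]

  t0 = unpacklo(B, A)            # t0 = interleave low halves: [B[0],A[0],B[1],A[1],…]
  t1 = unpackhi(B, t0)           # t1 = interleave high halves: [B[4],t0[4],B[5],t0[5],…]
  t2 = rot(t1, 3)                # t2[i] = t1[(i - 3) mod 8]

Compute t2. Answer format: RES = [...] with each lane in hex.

→ t0 |24|e9|c1|01|6c|c0|0d|42|
→ t1 |46|6c|62|c0|61|0d|e3|42|
→ t2 |0d|e3|42|46|6c|62|c0|61|

RES = [0x0d, 0xe3, 0x42, 0x46, 0x6c, 0x62, 0xc0, 0x61]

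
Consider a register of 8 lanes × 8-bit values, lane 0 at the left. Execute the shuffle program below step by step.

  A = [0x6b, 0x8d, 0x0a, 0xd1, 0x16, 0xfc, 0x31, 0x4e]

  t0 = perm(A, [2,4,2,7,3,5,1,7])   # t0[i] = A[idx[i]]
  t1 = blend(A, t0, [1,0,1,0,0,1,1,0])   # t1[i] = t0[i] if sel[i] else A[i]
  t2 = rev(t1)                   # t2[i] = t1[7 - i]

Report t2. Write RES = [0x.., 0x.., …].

RES = [0x4e, 0x8d, 0xfc, 0x16, 0xd1, 0x0a, 0x8d, 0x0a]

t0 = [0x0a, 0x16, 0x0a, 0x4e, 0xd1, 0xfc, 0x8d, 0x4e]
t1 = [0x0a, 0x8d, 0x0a, 0xd1, 0x16, 0xfc, 0x8d, 0x4e]
t2 = [0x4e, 0x8d, 0xfc, 0x16, 0xd1, 0x0a, 0x8d, 0x0a]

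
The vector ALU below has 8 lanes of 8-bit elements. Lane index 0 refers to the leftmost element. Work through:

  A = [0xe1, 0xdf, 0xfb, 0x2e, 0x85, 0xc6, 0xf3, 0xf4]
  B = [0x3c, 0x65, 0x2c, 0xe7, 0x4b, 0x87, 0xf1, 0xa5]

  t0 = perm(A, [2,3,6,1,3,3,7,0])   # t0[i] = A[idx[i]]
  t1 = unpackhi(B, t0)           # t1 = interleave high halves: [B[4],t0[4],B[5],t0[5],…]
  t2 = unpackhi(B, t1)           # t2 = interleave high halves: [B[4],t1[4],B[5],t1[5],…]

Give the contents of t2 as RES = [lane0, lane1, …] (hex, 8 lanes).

RES = [ 0x4b  0xf1  0x87  0xf4  0xf1  0xa5  0xa5  0xe1 ]

  t0: fb 2e f3 df 2e 2e f4 e1
  t1: 4b 2e 87 2e f1 f4 a5 e1
  t2: 4b f1 87 f4 f1 a5 a5 e1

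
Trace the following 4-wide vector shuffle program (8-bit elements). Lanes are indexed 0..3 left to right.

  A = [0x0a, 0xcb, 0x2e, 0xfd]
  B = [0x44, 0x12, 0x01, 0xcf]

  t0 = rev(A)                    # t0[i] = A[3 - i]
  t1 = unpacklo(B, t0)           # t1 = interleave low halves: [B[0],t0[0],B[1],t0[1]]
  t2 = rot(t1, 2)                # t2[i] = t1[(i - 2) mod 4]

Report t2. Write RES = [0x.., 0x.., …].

  t0: fd 2e cb 0a
  t1: 44 fd 12 2e
  t2: 12 2e 44 fd

RES = [ 0x12  0x2e  0x44  0xfd ]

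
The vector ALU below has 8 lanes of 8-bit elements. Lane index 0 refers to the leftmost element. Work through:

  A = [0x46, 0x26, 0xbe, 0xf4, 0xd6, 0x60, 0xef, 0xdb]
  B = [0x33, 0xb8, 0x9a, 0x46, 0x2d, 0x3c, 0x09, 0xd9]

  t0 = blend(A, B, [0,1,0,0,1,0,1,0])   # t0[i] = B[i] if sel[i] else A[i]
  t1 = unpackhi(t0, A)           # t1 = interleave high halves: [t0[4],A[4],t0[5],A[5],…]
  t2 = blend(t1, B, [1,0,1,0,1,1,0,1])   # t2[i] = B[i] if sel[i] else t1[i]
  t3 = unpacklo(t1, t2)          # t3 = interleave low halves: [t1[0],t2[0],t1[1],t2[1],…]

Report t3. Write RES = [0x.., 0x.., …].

  t0: 46 b8 be f4 2d 60 09 db
  t1: 2d d6 60 60 09 ef db db
  t2: 33 d6 9a 60 2d 3c db d9
  t3: 2d 33 d6 d6 60 9a 60 60

RES = [0x2d, 0x33, 0xd6, 0xd6, 0x60, 0x9a, 0x60, 0x60]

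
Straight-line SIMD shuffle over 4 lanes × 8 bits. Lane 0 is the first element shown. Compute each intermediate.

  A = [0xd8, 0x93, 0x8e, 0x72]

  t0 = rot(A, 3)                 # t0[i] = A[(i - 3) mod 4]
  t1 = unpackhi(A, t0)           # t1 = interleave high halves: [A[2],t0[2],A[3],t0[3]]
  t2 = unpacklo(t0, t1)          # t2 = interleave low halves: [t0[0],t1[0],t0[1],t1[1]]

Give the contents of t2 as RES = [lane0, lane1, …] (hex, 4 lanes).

RES = [0x93, 0x8e, 0x8e, 0x72]

  t0: 93 8e 72 d8
  t1: 8e 72 72 d8
  t2: 93 8e 8e 72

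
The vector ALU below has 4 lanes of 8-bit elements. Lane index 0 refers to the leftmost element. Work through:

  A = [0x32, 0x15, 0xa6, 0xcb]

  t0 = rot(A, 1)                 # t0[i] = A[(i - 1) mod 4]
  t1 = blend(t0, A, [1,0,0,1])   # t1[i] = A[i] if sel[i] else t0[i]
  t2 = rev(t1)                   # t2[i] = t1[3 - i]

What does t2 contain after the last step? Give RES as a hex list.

t0 = [0xcb, 0x32, 0x15, 0xa6]
t1 = [0x32, 0x32, 0x15, 0xcb]
t2 = [0xcb, 0x15, 0x32, 0x32]

RES = [0xcb, 0x15, 0x32, 0x32]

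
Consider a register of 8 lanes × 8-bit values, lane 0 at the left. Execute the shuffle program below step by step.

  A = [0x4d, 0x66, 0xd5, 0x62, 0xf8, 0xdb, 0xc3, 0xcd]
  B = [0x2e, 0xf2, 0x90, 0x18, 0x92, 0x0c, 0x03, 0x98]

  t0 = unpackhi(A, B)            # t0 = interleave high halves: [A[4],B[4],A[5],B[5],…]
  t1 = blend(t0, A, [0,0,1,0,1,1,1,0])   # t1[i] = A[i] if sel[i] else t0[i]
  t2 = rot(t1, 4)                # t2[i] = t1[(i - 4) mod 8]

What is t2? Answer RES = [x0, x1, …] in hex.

→ t0 |f8|92|db|0c|c3|03|cd|98|
→ t1 |f8|92|d5|0c|f8|db|c3|98|
→ t2 |f8|db|c3|98|f8|92|d5|0c|

RES = [0xf8, 0xdb, 0xc3, 0x98, 0xf8, 0x92, 0xd5, 0x0c]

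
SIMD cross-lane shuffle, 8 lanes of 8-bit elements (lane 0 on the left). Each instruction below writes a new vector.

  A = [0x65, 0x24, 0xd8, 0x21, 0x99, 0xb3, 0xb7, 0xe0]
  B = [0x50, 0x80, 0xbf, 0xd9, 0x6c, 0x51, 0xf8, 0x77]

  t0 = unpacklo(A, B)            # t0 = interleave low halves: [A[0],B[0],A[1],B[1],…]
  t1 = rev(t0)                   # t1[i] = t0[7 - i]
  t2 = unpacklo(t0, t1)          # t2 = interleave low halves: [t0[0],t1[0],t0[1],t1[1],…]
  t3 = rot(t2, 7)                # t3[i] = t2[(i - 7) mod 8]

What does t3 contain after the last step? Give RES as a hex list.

  t0: 65 50 24 80 d8 bf 21 d9
  t1: d9 21 bf d8 80 24 50 65
  t2: 65 d9 50 21 24 bf 80 d8
  t3: d9 50 21 24 bf 80 d8 65

RES = [ 0xd9  0x50  0x21  0x24  0xbf  0x80  0xd8  0x65 ]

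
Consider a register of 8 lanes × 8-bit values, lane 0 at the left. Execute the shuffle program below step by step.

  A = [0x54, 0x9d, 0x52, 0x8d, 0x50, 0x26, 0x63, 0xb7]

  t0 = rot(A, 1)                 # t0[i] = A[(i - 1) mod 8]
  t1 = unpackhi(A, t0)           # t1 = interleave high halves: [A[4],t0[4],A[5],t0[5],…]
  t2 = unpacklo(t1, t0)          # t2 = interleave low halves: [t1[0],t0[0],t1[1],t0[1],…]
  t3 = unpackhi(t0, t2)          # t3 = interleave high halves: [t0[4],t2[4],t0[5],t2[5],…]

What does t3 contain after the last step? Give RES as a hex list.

  t0: b7 54 9d 52 8d 50 26 63
  t1: 50 8d 26 50 63 26 b7 63
  t2: 50 b7 8d 54 26 9d 50 52
  t3: 8d 26 50 9d 26 50 63 52

RES = [0x8d, 0x26, 0x50, 0x9d, 0x26, 0x50, 0x63, 0x52]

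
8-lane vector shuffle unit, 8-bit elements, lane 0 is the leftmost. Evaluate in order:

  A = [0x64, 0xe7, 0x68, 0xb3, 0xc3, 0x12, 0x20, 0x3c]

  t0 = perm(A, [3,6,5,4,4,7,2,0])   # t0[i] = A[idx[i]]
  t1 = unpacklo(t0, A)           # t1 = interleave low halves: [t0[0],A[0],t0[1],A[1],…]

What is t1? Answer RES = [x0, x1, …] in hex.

RES = [0xb3, 0x64, 0x20, 0xe7, 0x12, 0x68, 0xc3, 0xb3]

  t0: b3 20 12 c3 c3 3c 68 64
  t1: b3 64 20 e7 12 68 c3 b3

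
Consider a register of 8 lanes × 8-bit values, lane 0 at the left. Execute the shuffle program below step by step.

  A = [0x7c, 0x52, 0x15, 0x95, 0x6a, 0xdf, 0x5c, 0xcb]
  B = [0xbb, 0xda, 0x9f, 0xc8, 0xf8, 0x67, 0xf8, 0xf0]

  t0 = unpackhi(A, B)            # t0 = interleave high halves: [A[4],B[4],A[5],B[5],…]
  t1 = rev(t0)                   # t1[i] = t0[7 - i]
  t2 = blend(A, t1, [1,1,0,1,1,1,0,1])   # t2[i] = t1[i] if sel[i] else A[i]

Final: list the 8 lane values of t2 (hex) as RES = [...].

  t0: 6a f8 df 67 5c f8 cb f0
  t1: f0 cb f8 5c 67 df f8 6a
  t2: f0 cb 15 5c 67 df 5c 6a

RES = [0xf0, 0xcb, 0x15, 0x5c, 0x67, 0xdf, 0x5c, 0x6a]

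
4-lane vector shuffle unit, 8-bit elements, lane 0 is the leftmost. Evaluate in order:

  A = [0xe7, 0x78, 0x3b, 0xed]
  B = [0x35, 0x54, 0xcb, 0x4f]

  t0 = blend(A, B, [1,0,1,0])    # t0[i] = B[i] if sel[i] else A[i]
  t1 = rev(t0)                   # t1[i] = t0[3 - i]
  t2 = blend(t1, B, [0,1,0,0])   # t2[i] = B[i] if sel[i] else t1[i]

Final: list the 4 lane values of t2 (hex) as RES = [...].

→ t0 |35|78|cb|ed|
→ t1 |ed|cb|78|35|
→ t2 |ed|54|78|35|

RES = [ 0xed  0x54  0x78  0x35 ]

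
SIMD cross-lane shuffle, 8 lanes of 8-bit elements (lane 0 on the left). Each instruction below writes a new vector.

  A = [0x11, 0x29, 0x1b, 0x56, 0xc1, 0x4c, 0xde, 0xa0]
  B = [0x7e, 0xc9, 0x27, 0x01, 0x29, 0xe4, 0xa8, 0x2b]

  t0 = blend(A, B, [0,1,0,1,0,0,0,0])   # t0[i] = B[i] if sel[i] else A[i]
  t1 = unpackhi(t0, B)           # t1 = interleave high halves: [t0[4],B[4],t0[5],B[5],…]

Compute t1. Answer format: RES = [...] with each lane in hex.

  t0: 11 c9 1b 01 c1 4c de a0
  t1: c1 29 4c e4 de a8 a0 2b

RES = [ 0xc1  0x29  0x4c  0xe4  0xde  0xa8  0xa0  0x2b ]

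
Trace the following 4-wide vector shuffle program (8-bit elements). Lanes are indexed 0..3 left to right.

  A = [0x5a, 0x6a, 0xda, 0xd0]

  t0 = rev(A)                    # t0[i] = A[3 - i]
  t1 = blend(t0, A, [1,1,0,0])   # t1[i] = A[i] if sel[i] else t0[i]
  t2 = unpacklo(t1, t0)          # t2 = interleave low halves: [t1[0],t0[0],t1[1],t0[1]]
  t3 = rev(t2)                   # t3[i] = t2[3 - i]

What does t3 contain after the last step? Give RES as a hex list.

RES = [ 0xda  0x6a  0xd0  0x5a ]

  t0: d0 da 6a 5a
  t1: 5a 6a 6a 5a
  t2: 5a d0 6a da
  t3: da 6a d0 5a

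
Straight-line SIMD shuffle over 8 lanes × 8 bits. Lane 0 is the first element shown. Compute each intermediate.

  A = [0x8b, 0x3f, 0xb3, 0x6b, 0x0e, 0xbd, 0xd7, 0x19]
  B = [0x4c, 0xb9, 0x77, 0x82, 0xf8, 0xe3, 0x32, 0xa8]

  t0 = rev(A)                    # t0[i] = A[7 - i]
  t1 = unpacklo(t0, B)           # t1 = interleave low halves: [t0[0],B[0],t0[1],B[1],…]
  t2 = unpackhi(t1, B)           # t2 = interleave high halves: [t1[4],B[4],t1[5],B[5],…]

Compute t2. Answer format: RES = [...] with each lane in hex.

RES = [ 0xbd  0xf8  0x77  0xe3  0x0e  0x32  0x82  0xa8 ]

t0 = [0x19, 0xd7, 0xbd, 0x0e, 0x6b, 0xb3, 0x3f, 0x8b]
t1 = [0x19, 0x4c, 0xd7, 0xb9, 0xbd, 0x77, 0x0e, 0x82]
t2 = [0xbd, 0xf8, 0x77, 0xe3, 0x0e, 0x32, 0x82, 0xa8]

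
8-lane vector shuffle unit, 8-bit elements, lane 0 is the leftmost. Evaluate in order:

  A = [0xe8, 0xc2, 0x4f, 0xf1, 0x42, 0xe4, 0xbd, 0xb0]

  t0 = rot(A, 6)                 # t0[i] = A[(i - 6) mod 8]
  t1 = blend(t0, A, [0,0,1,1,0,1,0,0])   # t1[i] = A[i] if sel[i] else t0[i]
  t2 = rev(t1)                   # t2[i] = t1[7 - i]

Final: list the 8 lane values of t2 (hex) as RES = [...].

RES = [0xc2, 0xe8, 0xe4, 0xbd, 0xf1, 0x4f, 0xf1, 0x4f]

  t0: 4f f1 42 e4 bd b0 e8 c2
  t1: 4f f1 4f f1 bd e4 e8 c2
  t2: c2 e8 e4 bd f1 4f f1 4f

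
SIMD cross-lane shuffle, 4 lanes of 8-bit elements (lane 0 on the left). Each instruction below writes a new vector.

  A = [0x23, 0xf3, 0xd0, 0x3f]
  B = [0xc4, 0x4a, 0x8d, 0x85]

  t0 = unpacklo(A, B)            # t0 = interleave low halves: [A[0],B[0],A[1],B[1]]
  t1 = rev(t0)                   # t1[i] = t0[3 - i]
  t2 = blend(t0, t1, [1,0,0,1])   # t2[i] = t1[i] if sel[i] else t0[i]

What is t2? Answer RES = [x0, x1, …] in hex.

RES = [0x4a, 0xc4, 0xf3, 0x23]

  t0: 23 c4 f3 4a
  t1: 4a f3 c4 23
  t2: 4a c4 f3 23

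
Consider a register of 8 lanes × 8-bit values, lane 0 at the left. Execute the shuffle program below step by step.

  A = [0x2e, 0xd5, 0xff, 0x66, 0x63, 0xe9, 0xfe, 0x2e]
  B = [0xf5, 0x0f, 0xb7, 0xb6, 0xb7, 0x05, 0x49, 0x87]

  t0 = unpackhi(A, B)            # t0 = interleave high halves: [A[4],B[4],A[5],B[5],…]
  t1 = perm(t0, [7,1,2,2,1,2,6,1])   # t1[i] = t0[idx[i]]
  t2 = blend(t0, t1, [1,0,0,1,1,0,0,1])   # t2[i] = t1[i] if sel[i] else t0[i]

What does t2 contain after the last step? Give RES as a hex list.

→ t0 |63|b7|e9|05|fe|49|2e|87|
→ t1 |87|b7|e9|e9|b7|e9|2e|b7|
→ t2 |87|b7|e9|e9|b7|49|2e|b7|

RES = [0x87, 0xb7, 0xe9, 0xe9, 0xb7, 0x49, 0x2e, 0xb7]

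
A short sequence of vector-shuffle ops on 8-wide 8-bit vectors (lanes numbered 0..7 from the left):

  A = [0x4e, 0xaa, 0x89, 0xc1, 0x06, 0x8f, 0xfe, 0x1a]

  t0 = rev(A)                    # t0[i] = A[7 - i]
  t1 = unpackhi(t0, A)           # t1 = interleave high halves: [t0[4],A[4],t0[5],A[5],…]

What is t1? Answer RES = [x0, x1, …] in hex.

RES = [0xc1, 0x06, 0x89, 0x8f, 0xaa, 0xfe, 0x4e, 0x1a]

t0 = [0x1a, 0xfe, 0x8f, 0x06, 0xc1, 0x89, 0xaa, 0x4e]
t1 = [0xc1, 0x06, 0x89, 0x8f, 0xaa, 0xfe, 0x4e, 0x1a]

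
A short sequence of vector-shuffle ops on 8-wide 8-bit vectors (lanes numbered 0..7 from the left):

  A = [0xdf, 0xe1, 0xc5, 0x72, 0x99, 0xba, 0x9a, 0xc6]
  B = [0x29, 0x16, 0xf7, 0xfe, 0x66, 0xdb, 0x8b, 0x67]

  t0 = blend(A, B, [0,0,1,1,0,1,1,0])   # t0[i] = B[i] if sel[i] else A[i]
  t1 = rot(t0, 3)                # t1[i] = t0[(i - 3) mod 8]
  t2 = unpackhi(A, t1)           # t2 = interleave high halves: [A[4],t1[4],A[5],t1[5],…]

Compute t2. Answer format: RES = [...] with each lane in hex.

RES = [ 0x99  0xe1  0xba  0xf7  0x9a  0xfe  0xc6  0x99 ]

  t0: df e1 f7 fe 99 db 8b c6
  t1: db 8b c6 df e1 f7 fe 99
  t2: 99 e1 ba f7 9a fe c6 99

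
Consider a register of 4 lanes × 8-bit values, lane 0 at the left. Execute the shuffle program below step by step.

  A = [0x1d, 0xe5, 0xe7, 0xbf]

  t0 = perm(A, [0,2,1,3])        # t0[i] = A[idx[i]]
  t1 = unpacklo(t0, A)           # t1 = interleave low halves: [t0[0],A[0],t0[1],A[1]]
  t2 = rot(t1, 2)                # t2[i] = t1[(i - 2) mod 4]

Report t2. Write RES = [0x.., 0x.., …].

RES = [ 0xe7  0xe5  0x1d  0x1d ]

t0 = [0x1d, 0xe7, 0xe5, 0xbf]
t1 = [0x1d, 0x1d, 0xe7, 0xe5]
t2 = [0xe7, 0xe5, 0x1d, 0x1d]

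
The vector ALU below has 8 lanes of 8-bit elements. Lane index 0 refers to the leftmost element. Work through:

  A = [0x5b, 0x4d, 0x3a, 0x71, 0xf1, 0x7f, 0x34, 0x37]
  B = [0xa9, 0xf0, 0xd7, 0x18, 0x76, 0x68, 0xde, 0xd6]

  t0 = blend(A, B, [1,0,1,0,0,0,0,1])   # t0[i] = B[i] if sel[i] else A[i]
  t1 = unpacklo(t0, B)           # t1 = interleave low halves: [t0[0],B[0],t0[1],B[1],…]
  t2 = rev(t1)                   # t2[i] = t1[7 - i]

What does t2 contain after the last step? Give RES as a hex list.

RES = [ 0x18  0x71  0xd7  0xd7  0xf0  0x4d  0xa9  0xa9 ]

t0 = [0xa9, 0x4d, 0xd7, 0x71, 0xf1, 0x7f, 0x34, 0xd6]
t1 = [0xa9, 0xa9, 0x4d, 0xf0, 0xd7, 0xd7, 0x71, 0x18]
t2 = [0x18, 0x71, 0xd7, 0xd7, 0xf0, 0x4d, 0xa9, 0xa9]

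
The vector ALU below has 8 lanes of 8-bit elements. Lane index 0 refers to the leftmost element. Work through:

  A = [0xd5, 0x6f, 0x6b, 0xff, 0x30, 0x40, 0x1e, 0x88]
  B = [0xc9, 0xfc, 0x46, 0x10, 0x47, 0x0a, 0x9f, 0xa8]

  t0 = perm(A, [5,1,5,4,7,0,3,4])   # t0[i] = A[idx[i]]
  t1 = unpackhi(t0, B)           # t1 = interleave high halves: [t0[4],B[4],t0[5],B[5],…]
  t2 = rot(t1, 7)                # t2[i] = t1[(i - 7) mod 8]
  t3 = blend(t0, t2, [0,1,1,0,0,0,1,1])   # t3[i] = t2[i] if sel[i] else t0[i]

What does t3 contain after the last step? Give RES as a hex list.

t0 = [0x40, 0x6f, 0x40, 0x30, 0x88, 0xd5, 0xff, 0x30]
t1 = [0x88, 0x47, 0xd5, 0x0a, 0xff, 0x9f, 0x30, 0xa8]
t2 = [0x47, 0xd5, 0x0a, 0xff, 0x9f, 0x30, 0xa8, 0x88]
t3 = [0x40, 0xd5, 0x0a, 0x30, 0x88, 0xd5, 0xa8, 0x88]

RES = [ 0x40  0xd5  0x0a  0x30  0x88  0xd5  0xa8  0x88 ]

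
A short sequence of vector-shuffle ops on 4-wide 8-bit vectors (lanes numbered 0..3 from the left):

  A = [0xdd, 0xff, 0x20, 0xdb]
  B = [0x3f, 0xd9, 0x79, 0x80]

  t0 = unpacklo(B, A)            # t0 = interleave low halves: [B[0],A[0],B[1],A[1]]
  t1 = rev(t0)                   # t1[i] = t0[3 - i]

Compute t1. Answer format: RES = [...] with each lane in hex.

→ t0 |3f|dd|d9|ff|
→ t1 |ff|d9|dd|3f|

RES = [ 0xff  0xd9  0xdd  0x3f ]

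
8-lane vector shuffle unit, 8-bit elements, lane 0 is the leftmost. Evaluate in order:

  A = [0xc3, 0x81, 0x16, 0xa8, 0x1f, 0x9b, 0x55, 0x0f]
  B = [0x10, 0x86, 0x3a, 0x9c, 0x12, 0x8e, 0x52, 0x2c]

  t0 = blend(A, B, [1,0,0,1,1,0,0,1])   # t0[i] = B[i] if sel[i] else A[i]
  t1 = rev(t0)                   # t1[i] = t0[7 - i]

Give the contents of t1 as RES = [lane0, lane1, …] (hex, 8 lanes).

RES = [ 0x2c  0x55  0x9b  0x12  0x9c  0x16  0x81  0x10 ]

t0 = [0x10, 0x81, 0x16, 0x9c, 0x12, 0x9b, 0x55, 0x2c]
t1 = [0x2c, 0x55, 0x9b, 0x12, 0x9c, 0x16, 0x81, 0x10]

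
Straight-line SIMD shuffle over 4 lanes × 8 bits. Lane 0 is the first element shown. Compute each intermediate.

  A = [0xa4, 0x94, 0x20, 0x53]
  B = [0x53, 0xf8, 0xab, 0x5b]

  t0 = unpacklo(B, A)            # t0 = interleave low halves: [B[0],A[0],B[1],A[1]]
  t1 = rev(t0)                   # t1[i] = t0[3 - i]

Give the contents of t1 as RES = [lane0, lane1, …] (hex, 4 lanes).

t0 = [0x53, 0xa4, 0xf8, 0x94]
t1 = [0x94, 0xf8, 0xa4, 0x53]

RES = [0x94, 0xf8, 0xa4, 0x53]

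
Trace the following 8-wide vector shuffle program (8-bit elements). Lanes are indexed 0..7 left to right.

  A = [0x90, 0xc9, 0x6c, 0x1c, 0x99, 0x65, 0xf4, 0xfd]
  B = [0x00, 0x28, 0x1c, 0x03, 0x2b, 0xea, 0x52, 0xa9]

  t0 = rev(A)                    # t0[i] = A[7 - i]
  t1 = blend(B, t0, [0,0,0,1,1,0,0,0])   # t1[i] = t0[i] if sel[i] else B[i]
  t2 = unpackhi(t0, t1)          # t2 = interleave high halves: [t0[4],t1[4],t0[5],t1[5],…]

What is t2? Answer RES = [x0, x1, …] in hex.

RES = [0x1c, 0x1c, 0x6c, 0xea, 0xc9, 0x52, 0x90, 0xa9]

t0 = [0xfd, 0xf4, 0x65, 0x99, 0x1c, 0x6c, 0xc9, 0x90]
t1 = [0x00, 0x28, 0x1c, 0x99, 0x1c, 0xea, 0x52, 0xa9]
t2 = [0x1c, 0x1c, 0x6c, 0xea, 0xc9, 0x52, 0x90, 0xa9]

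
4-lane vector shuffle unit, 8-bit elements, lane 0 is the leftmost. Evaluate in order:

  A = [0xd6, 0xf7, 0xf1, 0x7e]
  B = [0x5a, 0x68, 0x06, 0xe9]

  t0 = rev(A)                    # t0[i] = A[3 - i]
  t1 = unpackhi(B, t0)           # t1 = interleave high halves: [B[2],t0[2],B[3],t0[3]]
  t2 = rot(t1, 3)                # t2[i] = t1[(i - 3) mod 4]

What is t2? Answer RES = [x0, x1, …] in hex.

RES = [0xf7, 0xe9, 0xd6, 0x06]

t0 = [0x7e, 0xf1, 0xf7, 0xd6]
t1 = [0x06, 0xf7, 0xe9, 0xd6]
t2 = [0xf7, 0xe9, 0xd6, 0x06]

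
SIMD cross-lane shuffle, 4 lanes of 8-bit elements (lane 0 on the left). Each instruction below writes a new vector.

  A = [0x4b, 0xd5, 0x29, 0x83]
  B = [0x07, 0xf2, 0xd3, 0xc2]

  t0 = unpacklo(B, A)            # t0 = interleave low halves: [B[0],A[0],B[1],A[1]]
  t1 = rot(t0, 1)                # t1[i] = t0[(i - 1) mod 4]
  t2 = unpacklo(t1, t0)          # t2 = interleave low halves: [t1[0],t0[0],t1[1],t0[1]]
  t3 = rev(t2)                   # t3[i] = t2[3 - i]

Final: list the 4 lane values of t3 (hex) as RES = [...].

RES = [0x4b, 0x07, 0x07, 0xd5]

→ t0 |07|4b|f2|d5|
→ t1 |d5|07|4b|f2|
→ t2 |d5|07|07|4b|
→ t3 |4b|07|07|d5|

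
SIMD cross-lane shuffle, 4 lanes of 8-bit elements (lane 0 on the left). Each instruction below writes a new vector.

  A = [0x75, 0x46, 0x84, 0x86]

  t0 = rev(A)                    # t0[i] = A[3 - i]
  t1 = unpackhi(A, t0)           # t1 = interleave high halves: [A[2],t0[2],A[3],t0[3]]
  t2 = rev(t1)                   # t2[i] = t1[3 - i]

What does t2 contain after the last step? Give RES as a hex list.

RES = [ 0x75  0x86  0x46  0x84 ]

t0 = [0x86, 0x84, 0x46, 0x75]
t1 = [0x84, 0x46, 0x86, 0x75]
t2 = [0x75, 0x86, 0x46, 0x84]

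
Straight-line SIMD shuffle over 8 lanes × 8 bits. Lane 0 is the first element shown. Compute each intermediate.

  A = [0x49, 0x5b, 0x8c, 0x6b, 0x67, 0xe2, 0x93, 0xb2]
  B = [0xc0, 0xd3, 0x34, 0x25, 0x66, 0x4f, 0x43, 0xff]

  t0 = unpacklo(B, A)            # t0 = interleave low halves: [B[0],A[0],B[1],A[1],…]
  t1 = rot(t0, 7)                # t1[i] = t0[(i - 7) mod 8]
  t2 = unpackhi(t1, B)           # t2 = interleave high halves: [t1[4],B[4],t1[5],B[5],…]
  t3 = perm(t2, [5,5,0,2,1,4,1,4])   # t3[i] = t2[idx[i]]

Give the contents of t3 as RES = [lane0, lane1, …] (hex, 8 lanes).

RES = [ 0x43  0x43  0x8c  0x25  0x66  0x6b  0x66  0x6b ]

t0 = [0xc0, 0x49, 0xd3, 0x5b, 0x34, 0x8c, 0x25, 0x6b]
t1 = [0x49, 0xd3, 0x5b, 0x34, 0x8c, 0x25, 0x6b, 0xc0]
t2 = [0x8c, 0x66, 0x25, 0x4f, 0x6b, 0x43, 0xc0, 0xff]
t3 = [0x43, 0x43, 0x8c, 0x25, 0x66, 0x6b, 0x66, 0x6b]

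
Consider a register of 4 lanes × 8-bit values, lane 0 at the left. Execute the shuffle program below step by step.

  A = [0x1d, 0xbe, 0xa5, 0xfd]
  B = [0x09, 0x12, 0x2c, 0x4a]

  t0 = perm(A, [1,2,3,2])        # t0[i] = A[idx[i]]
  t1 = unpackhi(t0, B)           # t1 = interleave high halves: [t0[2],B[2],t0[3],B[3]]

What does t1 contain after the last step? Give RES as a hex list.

RES = [0xfd, 0x2c, 0xa5, 0x4a]

  t0: be a5 fd a5
  t1: fd 2c a5 4a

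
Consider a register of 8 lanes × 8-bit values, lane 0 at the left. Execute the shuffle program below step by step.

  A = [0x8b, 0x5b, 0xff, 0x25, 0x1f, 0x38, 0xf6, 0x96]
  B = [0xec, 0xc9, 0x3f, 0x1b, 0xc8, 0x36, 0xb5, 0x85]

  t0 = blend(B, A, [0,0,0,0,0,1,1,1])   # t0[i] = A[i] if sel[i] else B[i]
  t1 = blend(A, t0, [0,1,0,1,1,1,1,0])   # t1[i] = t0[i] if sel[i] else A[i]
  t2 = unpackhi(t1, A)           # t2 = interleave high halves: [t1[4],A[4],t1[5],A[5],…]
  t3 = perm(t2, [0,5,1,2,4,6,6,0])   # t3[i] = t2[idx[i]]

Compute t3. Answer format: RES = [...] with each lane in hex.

RES = [0xc8, 0xf6, 0x1f, 0x38, 0xf6, 0x96, 0x96, 0xc8]

→ t0 |ec|c9|3f|1b|c8|38|f6|96|
→ t1 |8b|c9|ff|1b|c8|38|f6|96|
→ t2 |c8|1f|38|38|f6|f6|96|96|
→ t3 |c8|f6|1f|38|f6|96|96|c8|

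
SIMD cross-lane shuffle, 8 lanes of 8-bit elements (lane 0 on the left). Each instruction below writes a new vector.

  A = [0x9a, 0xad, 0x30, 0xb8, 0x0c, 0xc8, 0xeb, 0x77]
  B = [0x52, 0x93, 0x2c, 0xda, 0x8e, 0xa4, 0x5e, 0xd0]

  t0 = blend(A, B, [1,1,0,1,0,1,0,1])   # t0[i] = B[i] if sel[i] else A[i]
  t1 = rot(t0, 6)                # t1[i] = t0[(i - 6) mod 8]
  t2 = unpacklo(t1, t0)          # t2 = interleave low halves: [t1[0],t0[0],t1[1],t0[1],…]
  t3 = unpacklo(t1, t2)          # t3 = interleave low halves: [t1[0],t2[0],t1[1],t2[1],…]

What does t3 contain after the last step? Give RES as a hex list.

RES = [ 0x30  0x30  0xda  0x52  0x0c  0xda  0xa4  0x93 ]

t0 = [0x52, 0x93, 0x30, 0xda, 0x0c, 0xa4, 0xeb, 0xd0]
t1 = [0x30, 0xda, 0x0c, 0xa4, 0xeb, 0xd0, 0x52, 0x93]
t2 = [0x30, 0x52, 0xda, 0x93, 0x0c, 0x30, 0xa4, 0xda]
t3 = [0x30, 0x30, 0xda, 0x52, 0x0c, 0xda, 0xa4, 0x93]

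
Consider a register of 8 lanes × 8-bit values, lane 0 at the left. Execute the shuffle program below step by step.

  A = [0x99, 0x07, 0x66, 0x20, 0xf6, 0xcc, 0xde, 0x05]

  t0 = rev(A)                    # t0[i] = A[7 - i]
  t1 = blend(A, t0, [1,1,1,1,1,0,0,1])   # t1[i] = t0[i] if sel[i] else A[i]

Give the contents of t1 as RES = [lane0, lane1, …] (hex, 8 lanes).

→ t0 |05|de|cc|f6|20|66|07|99|
→ t1 |05|de|cc|f6|20|cc|de|99|

RES = [ 0x05  0xde  0xcc  0xf6  0x20  0xcc  0xde  0x99 ]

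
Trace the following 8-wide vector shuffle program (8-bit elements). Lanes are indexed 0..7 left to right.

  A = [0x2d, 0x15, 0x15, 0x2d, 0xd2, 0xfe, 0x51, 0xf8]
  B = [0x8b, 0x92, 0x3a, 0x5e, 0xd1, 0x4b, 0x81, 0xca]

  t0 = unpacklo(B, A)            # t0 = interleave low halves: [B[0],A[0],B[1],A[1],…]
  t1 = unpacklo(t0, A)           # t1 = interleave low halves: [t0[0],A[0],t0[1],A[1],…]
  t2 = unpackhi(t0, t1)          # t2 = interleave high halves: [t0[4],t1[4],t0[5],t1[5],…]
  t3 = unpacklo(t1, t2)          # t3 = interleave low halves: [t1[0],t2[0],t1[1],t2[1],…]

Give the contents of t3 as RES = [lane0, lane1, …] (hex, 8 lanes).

  t0: 8b 2d 92 15 3a 15 5e 2d
  t1: 8b 2d 2d 15 92 15 15 2d
  t2: 3a 92 15 15 5e 15 2d 2d
  t3: 8b 3a 2d 92 2d 15 15 15

RES = [0x8b, 0x3a, 0x2d, 0x92, 0x2d, 0x15, 0x15, 0x15]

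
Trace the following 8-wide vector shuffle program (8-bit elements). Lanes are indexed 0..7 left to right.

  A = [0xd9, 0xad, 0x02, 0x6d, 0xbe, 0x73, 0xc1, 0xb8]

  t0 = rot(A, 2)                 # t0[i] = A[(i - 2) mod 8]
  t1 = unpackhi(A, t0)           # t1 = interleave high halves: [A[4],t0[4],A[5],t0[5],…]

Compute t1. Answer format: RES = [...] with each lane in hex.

RES = [ 0xbe  0x02  0x73  0x6d  0xc1  0xbe  0xb8  0x73 ]

→ t0 |c1|b8|d9|ad|02|6d|be|73|
→ t1 |be|02|73|6d|c1|be|b8|73|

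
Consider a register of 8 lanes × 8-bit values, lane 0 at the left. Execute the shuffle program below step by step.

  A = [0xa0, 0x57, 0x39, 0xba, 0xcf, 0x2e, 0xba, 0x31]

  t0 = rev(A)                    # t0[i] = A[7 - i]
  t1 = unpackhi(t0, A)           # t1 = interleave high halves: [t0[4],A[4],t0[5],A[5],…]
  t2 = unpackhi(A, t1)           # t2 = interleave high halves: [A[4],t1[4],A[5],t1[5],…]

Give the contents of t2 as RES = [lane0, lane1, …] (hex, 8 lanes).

t0 = [0x31, 0xba, 0x2e, 0xcf, 0xba, 0x39, 0x57, 0xa0]
t1 = [0xba, 0xcf, 0x39, 0x2e, 0x57, 0xba, 0xa0, 0x31]
t2 = [0xcf, 0x57, 0x2e, 0xba, 0xba, 0xa0, 0x31, 0x31]

RES = [ 0xcf  0x57  0x2e  0xba  0xba  0xa0  0x31  0x31 ]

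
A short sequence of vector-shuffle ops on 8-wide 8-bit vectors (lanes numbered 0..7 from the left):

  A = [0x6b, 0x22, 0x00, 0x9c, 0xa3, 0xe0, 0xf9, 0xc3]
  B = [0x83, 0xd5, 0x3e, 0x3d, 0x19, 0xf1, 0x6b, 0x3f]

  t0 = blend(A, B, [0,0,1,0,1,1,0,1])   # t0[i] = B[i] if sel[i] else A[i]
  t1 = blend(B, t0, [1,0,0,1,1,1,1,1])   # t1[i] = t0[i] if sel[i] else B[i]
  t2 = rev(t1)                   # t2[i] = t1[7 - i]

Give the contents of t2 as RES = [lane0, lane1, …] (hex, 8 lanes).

  t0: 6b 22 3e 9c 19 f1 f9 3f
  t1: 6b d5 3e 9c 19 f1 f9 3f
  t2: 3f f9 f1 19 9c 3e d5 6b

RES = [ 0x3f  0xf9  0xf1  0x19  0x9c  0x3e  0xd5  0x6b ]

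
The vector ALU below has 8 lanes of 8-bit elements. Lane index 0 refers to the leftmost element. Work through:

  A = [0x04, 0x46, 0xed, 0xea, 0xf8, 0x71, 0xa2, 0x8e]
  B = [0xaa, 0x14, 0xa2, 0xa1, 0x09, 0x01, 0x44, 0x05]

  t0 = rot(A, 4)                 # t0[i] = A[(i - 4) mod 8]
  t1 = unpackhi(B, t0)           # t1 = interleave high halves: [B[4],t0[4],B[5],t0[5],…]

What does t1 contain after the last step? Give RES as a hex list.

RES = [ 0x09  0x04  0x01  0x46  0x44  0xed  0x05  0xea ]

→ t0 |f8|71|a2|8e|04|46|ed|ea|
→ t1 |09|04|01|46|44|ed|05|ea|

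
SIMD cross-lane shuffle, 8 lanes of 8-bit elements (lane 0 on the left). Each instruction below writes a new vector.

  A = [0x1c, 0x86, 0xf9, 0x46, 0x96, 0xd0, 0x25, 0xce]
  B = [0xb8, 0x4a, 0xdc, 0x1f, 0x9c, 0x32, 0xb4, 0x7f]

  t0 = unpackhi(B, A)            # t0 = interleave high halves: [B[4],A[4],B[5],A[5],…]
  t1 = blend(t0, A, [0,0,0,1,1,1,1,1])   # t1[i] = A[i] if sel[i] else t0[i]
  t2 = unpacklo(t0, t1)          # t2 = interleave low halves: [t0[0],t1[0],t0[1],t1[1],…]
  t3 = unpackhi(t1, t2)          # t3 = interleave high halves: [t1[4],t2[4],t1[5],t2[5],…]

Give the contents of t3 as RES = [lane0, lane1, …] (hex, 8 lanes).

  t0: 9c 96 32 d0 b4 25 7f ce
  t1: 9c 96 32 46 96 d0 25 ce
  t2: 9c 9c 96 96 32 32 d0 46
  t3: 96 32 d0 32 25 d0 ce 46

RES = [ 0x96  0x32  0xd0  0x32  0x25  0xd0  0xce  0x46 ]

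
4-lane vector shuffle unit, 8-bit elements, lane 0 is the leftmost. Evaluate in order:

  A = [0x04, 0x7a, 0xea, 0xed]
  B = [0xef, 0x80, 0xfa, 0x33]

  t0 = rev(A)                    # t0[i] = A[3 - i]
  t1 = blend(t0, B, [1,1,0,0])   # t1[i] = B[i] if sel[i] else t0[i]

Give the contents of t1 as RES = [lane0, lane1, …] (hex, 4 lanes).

RES = [ 0xef  0x80  0x7a  0x04 ]

  t0: ed ea 7a 04
  t1: ef 80 7a 04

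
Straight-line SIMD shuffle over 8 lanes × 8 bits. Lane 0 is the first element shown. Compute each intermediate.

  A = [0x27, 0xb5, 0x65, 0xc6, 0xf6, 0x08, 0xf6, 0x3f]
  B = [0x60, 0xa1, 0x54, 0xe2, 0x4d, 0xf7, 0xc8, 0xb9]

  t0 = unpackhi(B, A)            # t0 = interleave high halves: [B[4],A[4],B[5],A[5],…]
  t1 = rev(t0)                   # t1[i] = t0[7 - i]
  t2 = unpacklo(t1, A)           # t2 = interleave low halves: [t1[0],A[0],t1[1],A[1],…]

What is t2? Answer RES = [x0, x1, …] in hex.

RES = [0x3f, 0x27, 0xb9, 0xb5, 0xf6, 0x65, 0xc8, 0xc6]

→ t0 |4d|f6|f7|08|c8|f6|b9|3f|
→ t1 |3f|b9|f6|c8|08|f7|f6|4d|
→ t2 |3f|27|b9|b5|f6|65|c8|c6|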